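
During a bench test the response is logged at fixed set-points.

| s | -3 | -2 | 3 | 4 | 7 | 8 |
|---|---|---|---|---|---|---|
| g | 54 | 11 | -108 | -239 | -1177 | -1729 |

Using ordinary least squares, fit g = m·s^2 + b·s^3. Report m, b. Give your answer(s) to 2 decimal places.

The normal system AᵀA·[m, b]ᵀ = Aᵀg is [[6931, 50567]; [50567, 385411]]·[m, b]ᵀ = [-172595, -1308717]ᵀ.
Δ = 6931·385411 − 50567² = 114262152.
m = ((-172595)·385411 − 50567·(-1308717))/114262152 = -171059503/57131076; b = (6931·(-1308717) − 50567·(-172595))/114262152 = -171553081/57131076.

m = -2.99, b = -3.00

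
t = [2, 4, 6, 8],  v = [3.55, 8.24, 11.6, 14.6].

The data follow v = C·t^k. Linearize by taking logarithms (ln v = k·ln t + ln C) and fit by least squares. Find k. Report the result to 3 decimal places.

Let Y = ln v. Fitting Y = k·ln t + ln C by least squares:
Sums: Σln t = 5.9506, Σ(ln t)² = 9.9367, Σln v = 8.5080, Σln t·ln v = 13.7685.
Normal system: [[9.9367, 5.9506]; [5.9506, 4]]·[k, ln C]ᵀ = [13.7685, 8.5080]ᵀ.
Solving (det = 4.3368): k = 1.02521, ln C = 0.60183.

k = 1.025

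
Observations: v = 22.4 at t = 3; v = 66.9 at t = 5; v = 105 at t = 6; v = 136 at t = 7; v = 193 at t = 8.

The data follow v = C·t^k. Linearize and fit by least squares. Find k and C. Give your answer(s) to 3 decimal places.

k = 2.180, C = 2.036

With ln vᵢ as the transformed response and ln tᵢ as the regressor:
Σln t = 8.5252, Σ(ln t)² = 15.1183, Σln v = 22.1416, Σln t·ln v = 39.0223.
Equations: 15.1183·k + 8.5252·ln C = 39.0223;  8.5252·k + 5·ln C = 22.1416.
Δ = 15.1183·5 − (8.5252)² = 2.9130; k = (39.0223·5 − 8.5252·22.1416)/2.9130 = 2.18015, ln C = (15.1183·22.1416 − 8.5252·39.0223)/2.9130 = 0.71109, so C = exp(0.71109) = 2.03620.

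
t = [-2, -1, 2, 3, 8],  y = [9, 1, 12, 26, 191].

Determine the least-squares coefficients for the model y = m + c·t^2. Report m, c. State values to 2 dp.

m = -1.56, c = 3.01

Normal-equation sums: Σ1 = 5, Σt^2 = 82, Σt^2·t^2 = 4210.
Right-hand side: Σy = 239, Σt^2·y = 12543.
So AᵀA·[m, c]ᵀ = Aᵀy: [[5, 82]; [82, 4210]]·[m, c]ᵀ = [239, 12543]ᵀ.
Eliminating c: 4210·(row 1) − 82·(row 2) gives 14326·m = 4210·239 − 82·12543 = -22336, so m = -11168/7163.
Then c = (12543 − 82·(-11168/7163))/4210 = 43117/14326.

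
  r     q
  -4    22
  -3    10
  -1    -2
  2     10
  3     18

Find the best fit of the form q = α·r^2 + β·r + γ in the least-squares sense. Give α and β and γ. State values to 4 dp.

α = 1.8227, β = 1.4528, γ = -1.7457

Normal-equation sums: Σr^2·r^2 = 435, Σr^2·r = -57, Σr^2 = 39, Σr·r = 39, Σr = -3, Σ1 = 5.
Right-hand side: Σr^2·q = 642, Σr·q = -42, Σq = 58.
So XᵀX·[α, β, γ]ᵀ = Xᵀq: [[435, -57, 39]; [-57, 39, -3]; [39, -3, 5]]·[α, β, γ]ᵀ = [642, -42, 58]ᵀ.
Solving the 3×3 system (Gaussian elimination) gives α = 946/519, β = 754/519, γ = -302/173.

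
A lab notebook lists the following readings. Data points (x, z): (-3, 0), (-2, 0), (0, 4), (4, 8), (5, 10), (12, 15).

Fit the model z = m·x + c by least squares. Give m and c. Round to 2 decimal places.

The normal system AᵀA·[m, c]ᵀ = Aᵀz is [[198, 16]; [16, 6]]·[m, c]ᵀ = [262, 37]ᵀ.
Eliminating c: 6·(row 1) − 16·(row 2) gives 932·m = 6·262 − 16·37 = 980, so m = 245/233.
Then c = (37 − 16·(245/233))/6 = 1567/466.

m = 1.05, c = 3.36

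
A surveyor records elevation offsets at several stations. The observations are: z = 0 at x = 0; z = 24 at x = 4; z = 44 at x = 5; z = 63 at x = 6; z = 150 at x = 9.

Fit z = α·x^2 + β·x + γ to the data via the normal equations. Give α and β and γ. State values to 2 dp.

Normal-equation sums: Σx^2·x^2 = 8738, Σx^2·x = 1134, Σx^2 = 158, Σx·x = 158, Σx = 24, Σ1 = 5.
For Aᵀz: Σx^2·z = 15902, Σx·z = 2044, Σz = 281.
Inverting the 3×3 Gram matrix, [α, β, γ]ᵀ = [747/364, -643/364, -31/182]ᵀ.

α = 2.05, β = -1.77, γ = -0.17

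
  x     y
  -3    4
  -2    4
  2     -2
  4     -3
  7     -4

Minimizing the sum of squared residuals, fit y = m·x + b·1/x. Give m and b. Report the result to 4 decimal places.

m = -0.5059, b = -4.5031

From the data, Σx·x = 82, Σx·1/x = 5, Σ1/x·1/x = 4897/7056.
And Σx·y = -64, Σ1/x·y = -475/84.
MᵀM·[m, b]ᵀ = Mᵀy becomes [[82, 5]; [5, 4897/7056]]·[m, b]ᵀ = [-64, -475/84]ᵀ.
Eliminating b: (4897/7056)·(row 1) − 5·(row 2) gives (112577/3528)·m = (4897/7056)·(-64) − 5·(-475/84) = -28477/1764, so m = -56954/112577.
Then b = ((-475/84) − 5·(-56954/112577))/(4897/7056) = -506940/112577.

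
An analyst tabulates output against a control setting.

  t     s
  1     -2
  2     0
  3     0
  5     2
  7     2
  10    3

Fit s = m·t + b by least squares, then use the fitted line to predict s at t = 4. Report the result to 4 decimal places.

Compute the Gram sums: Σt·t = 188, Σt = 28, Σ1 = 6.
Moment sums: Σt·s = 52, Σs = 5.
det = 188·6 − 28² = 344.
m = (52·6 − 28·5)/344 = 1/2; b = (188·5 − 28·52)/344 = -3/2.
At t = 4: ŝ = (1/2)·(4) + (-3/2)·(1) = 1/2.

ŝ = 0.5000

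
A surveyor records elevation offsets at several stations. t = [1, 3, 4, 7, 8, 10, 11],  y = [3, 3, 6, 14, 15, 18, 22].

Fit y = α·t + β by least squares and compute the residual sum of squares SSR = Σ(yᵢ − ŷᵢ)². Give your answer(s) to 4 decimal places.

From the data, Σt·t = 360, Σt = 44, Σ1 = 7.
And Σt·y = 676, Σy = 81.
XᵀX·[α, β]ᵀ = Xᵀy becomes [[360, 44]; [44, 7]]·[α, β]ᵀ = [676, 81]ᵀ.
Determinant 360·7 − 44² = 584.
α = (676·7 − 44·81)/584 = 2; β = (360·81 − 44·676)/584 = -1.
Residuals: 2, -2, -1, 1, 0, -1, 1; SSR = 12.

SSR = 12.0000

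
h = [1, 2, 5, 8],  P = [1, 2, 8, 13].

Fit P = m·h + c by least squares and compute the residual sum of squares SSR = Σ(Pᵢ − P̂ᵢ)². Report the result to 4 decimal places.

Setting ∂/∂m … = 0 gives: 94·m + 16·c = 149;  16·m + 4·c = 24.
(Σh·h = 94, Σh = 16, Σ1 = 4, Σh·P = 149, ΣP = 24.)
det = 94·4 − 16² = 120.
m = (149·4 − 16·24)/120 = 53/30; c = (94·24 − 16·149)/120 = -16/15.
Residuals: 3/10, -7/15, 7/30, -1/15; SSR = 11/30.

SSR = 0.3667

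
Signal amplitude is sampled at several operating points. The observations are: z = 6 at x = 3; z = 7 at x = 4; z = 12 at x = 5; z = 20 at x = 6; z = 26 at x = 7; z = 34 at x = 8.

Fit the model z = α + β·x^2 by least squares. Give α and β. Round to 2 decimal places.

With design matrix M, MᵀM = [[6, 199]; [199, 8755]] and Mᵀz = [105, 4636]ᵀ.
Determinant 6·8755 − 199² = 12929.
α = (105·8755 − 199·4636)/12929 = -3289/12929; β = (6·4636 − 199·105)/12929 = 6921/12929.

α = -0.25, β = 0.54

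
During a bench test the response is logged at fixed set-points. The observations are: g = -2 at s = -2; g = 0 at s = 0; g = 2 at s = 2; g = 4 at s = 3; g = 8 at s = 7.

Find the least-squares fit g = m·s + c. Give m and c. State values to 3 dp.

XᵀX·[m, c]ᵀ = Xᵀg reads: 66·m + 10·c = 76;  10·m + 5·c = 12.
(Σs·s = 66, Σs = 10, Σ1 = 5, Σs·g = 76, Σg = 12.)
Δ = 66·5 − 10² = 230.
m = (76·5 − 10·12)/230 = 26/23; c = (66·12 − 10·76)/230 = 16/115.

m = 1.130, c = 0.139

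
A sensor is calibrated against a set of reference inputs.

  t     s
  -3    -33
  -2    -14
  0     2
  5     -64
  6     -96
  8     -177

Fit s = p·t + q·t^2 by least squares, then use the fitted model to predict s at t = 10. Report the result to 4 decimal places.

From the data, Σt·t = 138, Σt·t^2 = 818, Σt^2·t^2 = 6114.
And Σt·s = -2185, Σt^2·s = -16737.
Normal equations: [[138, 818]; [818, 6114]]·[p, q]ᵀ = [-2185, -16737]ᵀ.
Eliminating q: 6114·(row 1) − 818·(row 2) gives 174608·p = 6114·(-2185) − 818·(-16737) = 331776, so p = 20736/10913.
Then q = ((-16737) − 818·(20736/10913))/6114 = -65297/21826.
At t = 10: ŝ = (20736/10913)·(10) + (-65297/21826)·(100) = -3057490/10913.

ŝ = -280.1695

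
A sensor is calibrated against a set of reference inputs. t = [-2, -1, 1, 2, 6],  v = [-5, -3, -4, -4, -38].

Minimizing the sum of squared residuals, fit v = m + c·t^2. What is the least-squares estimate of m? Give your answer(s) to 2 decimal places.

m = -1.52

With design matrix X, XᵀX = [[5, 46]; [46, 1330]] and Xᵀv = [-54, -1411]ᵀ.
Δ = 5·1330 − 46² = 4534.
m = ((-54)·1330 − 46·(-1411))/4534 = -3457/2267; c = (5·(-1411) − 46·(-54))/4534 = -4571/4534.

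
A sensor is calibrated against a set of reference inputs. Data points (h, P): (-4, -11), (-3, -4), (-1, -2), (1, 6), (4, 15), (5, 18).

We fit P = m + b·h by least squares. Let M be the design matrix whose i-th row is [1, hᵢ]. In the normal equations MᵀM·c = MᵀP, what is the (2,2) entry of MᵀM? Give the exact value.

68

Row 2 ↔ basis h, column 2 ↔ basis h, so (MᵀM)_{2,2} = Σᵢ (h)·(h) = (-4)·(-4) + (-3)·(-3) + (-1)·(-1) + (1)·(1) + (4)·(4) + (5)·(5) = 68.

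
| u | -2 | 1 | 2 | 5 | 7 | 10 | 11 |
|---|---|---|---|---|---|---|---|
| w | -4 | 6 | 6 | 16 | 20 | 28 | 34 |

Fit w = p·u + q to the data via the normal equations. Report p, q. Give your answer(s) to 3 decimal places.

Compute the Gram sums: Σu·u = 304, Σu = 34, Σ1 = 7.
Moment sums: Σu·w = 900, Σw = 106.
So XᵀX·[p, q]ᵀ = Xᵀw: [[304, 34]; [34, 7]]·[p, q]ᵀ = [900, 106]ᵀ.
Eliminating q: 7·(row 1) − 34·(row 2) gives 972·p = 7·900 − 34·106 = 2696, so p = 674/243.
Then q = (106 − 34·(674/243))/7 = 406/243.

p = 2.774, q = 1.671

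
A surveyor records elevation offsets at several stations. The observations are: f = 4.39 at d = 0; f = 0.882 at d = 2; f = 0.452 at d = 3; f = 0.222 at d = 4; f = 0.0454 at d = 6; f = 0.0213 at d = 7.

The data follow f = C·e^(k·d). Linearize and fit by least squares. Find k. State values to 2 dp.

Taking logs, ln f = k·d + ln C, so regress ln f on d.
Sums: Σd = 22.0000, Σ(d)² = 114.0000, Σln f = -7.8867, Σd·ln f = -54.1505.
Normal system: [[114.0000, 22.0000]; [22.0000, 6]]·[k, ln C]ᵀ = [-54.1505, -7.8867]ᵀ.
Δ = 114.0000·6 − (22.0000)² = 200.0000; k = (-54.1505·6 − 22.0000·-7.8867)/200.0000 = -0.75698, ln C = (114.0000·-7.8867 − 22.0000·-54.1505)/200.0000 = 1.46114.

k = -0.76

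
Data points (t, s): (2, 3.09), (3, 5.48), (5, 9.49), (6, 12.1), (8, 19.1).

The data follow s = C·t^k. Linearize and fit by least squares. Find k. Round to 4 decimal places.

With ln sᵢ as the transformed response and ln tᵢ as the regressor:
Σln t = 7.2724, Σ(ln t)² = 11.8122, Σln s = 10.5224, Σln t·ln s = 16.8734.
Normal system: [[11.8122, 7.2724]; [7.2724, 5]]·[k, ln C]ᵀ = [16.8734, 10.5224]ᵀ.
Solving (det = 6.1731): k = 1.27065, ln C = 0.25635.

k = 1.2706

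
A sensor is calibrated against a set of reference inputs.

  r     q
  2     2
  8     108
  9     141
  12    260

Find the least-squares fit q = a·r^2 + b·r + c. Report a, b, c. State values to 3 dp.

a = 2.013, b = -2.371, c = -1.341

The normal system AᵀA·[a, b, c]ᵀ = Aᵀq is [[31409, 2977, 293]; [2977, 293, 31]; [293, 31, 4]]·[a, b, c]ᵀ = [55781, 5257, 511]ᵀ.
Row-reducing yields a = 2897/1439, b = -3412/1439, c = -1930/1439.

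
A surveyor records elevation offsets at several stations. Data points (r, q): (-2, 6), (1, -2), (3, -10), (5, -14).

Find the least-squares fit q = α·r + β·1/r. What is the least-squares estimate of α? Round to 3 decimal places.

α = -2.981

The normal system XᵀX·[α, β]ᵀ = Xᵀq is [[39, 4]; [4, 1261/900]]·[α, β]ᵀ = [-114, -167/15]ᵀ.
Determinant 39·(1261/900) − 4² = 11593/300.
α = ((-114)·(1261/900) − 4·(-167/15))/(11593/300) = -34558/11593; β = (39·(-167/15) − 4·(-114))/(11593/300) = 6540/11593.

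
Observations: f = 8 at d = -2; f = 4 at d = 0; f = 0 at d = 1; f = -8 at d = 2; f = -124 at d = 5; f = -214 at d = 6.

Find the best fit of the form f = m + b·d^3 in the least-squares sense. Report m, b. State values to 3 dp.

Compute the Gram sums: Σ1 = 6, Σd^3 = 342, Σd^3·d^3 = 62410.
Right-hand side: Σf = -334, Σd^3·f = -61852.
Δ = 6·62410 − 342² = 257496.
m = ((-334)·62410 − 342·(-61852))/257496 = 77111/64374; b = (6·(-61852) − 342·(-334))/257496 = -21407/21458.

m = 1.198, b = -0.998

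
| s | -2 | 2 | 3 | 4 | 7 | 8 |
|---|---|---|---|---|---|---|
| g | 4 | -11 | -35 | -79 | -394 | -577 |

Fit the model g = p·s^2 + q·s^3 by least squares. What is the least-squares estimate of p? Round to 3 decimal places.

The normal system MᵀM·[p, q]ᵀ = Mᵀg is [[6866, 50842]; [50842, 384746]]·[p, q]ᵀ = [-57841, -436687]ᵀ.
Determinant 6866·384746 − 50842² = 56757072.
p = ((-57841)·384746 − 50842·(-436687))/56757072 = -13013233/14189268; q = (6866·(-436687) − 50842·(-57841))/56757072 = -14385205/14189268.

p = -0.917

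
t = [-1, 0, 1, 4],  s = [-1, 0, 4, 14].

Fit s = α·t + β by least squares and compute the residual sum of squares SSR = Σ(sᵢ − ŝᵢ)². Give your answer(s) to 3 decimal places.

SSR = 2.464

Setting ∂/∂α … = 0 gives: 18·α + 4·β = 61;  4·α + 4·β = 17.
Eliminating β: 4·(row 1) − 4·(row 2) gives 56·α = 4·61 − 4·17 = 176, so α = 22/7.
Then β = (17 − 4·(22/7))/4 = 31/28.
Residuals: 29/28, -31/28, -1/4, 9/28; SSR = 69/28.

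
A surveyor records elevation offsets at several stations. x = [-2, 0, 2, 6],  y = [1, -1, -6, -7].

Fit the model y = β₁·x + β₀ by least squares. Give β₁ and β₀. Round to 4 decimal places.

β₁ = -1.0429, β₀ = -1.6857

The normal equations are: 44·β₁ + 6·β₀ = -56;  6·β₁ + 4·β₀ = -13.
(Σx·x = 44, Σx = 6, Σ1 = 4, Σx·y = -56, Σy = -13.)
Determinant 44·4 − 6² = 140.
β₁ = ((-56)·4 − 6·(-13))/140 = -73/70; β₀ = (44·(-13) − 6·(-56))/140 = -59/35.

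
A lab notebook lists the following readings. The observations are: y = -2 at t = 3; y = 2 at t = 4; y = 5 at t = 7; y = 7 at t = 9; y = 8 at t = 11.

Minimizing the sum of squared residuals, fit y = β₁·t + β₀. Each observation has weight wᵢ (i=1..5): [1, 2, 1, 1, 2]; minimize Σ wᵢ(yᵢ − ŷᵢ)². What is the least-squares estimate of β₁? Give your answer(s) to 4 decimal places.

Compute the Gram sums: Σwᵢ·t·t = 413, Σwᵢ·t = 49, Σwᵢ·1 = 7.
And Σwᵢ·t·y = 284, Σwᵢ·y = 30.
Normal equations: [[413, 49]; [49, 7]]·[β₁, β₀]ᵀ = [284, 30]ᵀ.
det = 413·7 − 49² = 490.
β₁ = (284·7 − 49·30)/490 = 37/35; β₀ = (413·30 − 49·284)/490 = -109/35.

β₁ = 1.0571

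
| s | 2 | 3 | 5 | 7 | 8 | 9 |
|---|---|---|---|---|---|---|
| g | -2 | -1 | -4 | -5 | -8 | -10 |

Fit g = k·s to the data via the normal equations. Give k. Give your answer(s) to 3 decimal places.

Forming AᵀA = [[232]] and Aᵀg = [-216]ᵀ gives AᵀA·[k]ᵀ = Aᵀg.
k = (-216)/232 = -0.931034.

k = -0.931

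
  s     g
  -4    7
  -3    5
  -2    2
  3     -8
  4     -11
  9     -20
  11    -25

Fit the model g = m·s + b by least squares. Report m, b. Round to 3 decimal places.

Setting ∂/∂m … = 0 gives: 256·m + 18·b = -570;  18·m + 7·b = -50.
(Σs·s = 256, Σs = 18, Σ1 = 7, Σs·g = -570, Σg = -50.)
det = 256·7 − 18² = 1468.
m = ((-570)·7 − 18·(-50))/1468 = -1545/734; b = (256·(-50) − 18·(-570))/1468 = -635/367.

m = -2.105, b = -1.730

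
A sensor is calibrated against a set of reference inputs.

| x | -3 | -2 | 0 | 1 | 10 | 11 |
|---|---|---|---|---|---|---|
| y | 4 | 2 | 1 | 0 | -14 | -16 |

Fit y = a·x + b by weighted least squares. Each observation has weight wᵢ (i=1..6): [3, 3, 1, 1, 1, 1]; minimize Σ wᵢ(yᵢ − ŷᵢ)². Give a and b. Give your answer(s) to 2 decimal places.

a = -1.39, b = -0.13

Compute the Gram sums: Σwᵢ·x·x = 261, Σwᵢ·x = 7, Σwᵢ·1 = 10.
Right-hand side: Σwᵢ·x·y = -364, Σwᵢ·y = -11.
Determinant 261·10 − 7² = 2561.
a = ((-364)·10 − 7·(-11))/2561 = -3563/2561; b = (261·(-11) − 7·(-364))/2561 = -323/2561.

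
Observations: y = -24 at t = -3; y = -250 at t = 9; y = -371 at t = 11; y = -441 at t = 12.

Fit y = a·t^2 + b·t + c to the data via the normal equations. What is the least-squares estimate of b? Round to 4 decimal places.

The normal equations are: 42019·a + 3761·b + 355·c = -128861;  3761·a + 355·b + 29·c = -11551;  355·a + 29·b + 4·c = -1086.
(Σt^2·t^2 = 42019, Σt^2·t = 3761, Σt^2 = 355, Σt·t = 355, Σt = 29, Σ1 = 4, Σt^2·y = -128861, Σt·y = -11551, Σy = -1086.)
Inverting the 3×3 Gram matrix, [a, b, c]ᵀ = [-12413/4154, -11171/12462, 1259/6231]ᵀ.

b = -0.8964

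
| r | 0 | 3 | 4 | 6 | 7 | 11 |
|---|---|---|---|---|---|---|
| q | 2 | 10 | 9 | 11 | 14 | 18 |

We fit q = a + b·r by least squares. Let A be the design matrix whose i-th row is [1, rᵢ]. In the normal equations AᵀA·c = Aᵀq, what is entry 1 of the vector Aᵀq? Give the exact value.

Entry 1 ↔ basis 1, so (Aᵀq)_{1} = Σᵢ qᵢ = (1)·(2) + (1)·(10) + (1)·(9) + (1)·(11) + (1)·(14) + (1)·(18) = 64.

64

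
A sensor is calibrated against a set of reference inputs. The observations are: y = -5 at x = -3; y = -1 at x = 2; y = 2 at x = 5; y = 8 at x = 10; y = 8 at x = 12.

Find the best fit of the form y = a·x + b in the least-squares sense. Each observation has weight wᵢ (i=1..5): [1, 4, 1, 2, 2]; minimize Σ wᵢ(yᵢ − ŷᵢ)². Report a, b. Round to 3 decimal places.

a = 0.950, b = -2.628

Normal-equation sums: Σwᵢ·x·x = 538, Σwᵢ·x = 54, Σwᵢ·1 = 10.
And Σwᵢ·x·y = 369, Σwᵢ·y = 25.
Eliminating b: 10·(row 1) − 54·(row 2) gives 2464·a = 10·369 − 54·25 = 2340, so a = 585/616.
Then b = (25 − 54·(585/616))/10 = -1619/616.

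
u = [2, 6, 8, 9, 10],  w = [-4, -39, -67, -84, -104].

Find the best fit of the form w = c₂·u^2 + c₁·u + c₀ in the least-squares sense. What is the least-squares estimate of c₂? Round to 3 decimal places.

c₂ = -0.953

From the data, Σu^2·u^2 = 21969, Σu^2·u = 2465, Σu^2 = 285, Σu·u = 285, Σu = 35, Σ1 = 5.
For Mᵀw: Σu^2·w = -22912, Σu·w = -2574, Σw = -298.
Inverting the 3×3 Gram matrix, [c₂, c₁, c₀]ᵀ = [-384/403, -2023/2015, 3507/2015]ᵀ.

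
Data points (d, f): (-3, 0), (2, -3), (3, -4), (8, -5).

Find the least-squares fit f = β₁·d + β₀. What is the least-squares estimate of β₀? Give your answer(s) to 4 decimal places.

β₀ = -1.8525

The normal system XᵀX·[β₁, β₀]ᵀ = Xᵀf is [[86, 10]; [10, 4]]·[β₁, β₀]ᵀ = [-58, -12]ᵀ.
Δ = 86·4 − 10² = 244.
β₁ = ((-58)·4 − 10·(-12))/244 = -28/61; β₀ = (86·(-12) − 10·(-58))/244 = -113/61.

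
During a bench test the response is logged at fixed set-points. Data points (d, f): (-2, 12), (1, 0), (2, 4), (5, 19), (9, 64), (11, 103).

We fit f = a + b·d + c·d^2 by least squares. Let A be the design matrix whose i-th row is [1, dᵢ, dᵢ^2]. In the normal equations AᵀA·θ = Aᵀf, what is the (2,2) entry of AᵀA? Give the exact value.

236

Row 2 ↔ basis d, column 2 ↔ basis d, so (AᵀA)_{2,2} = Σᵢ (d)·(d) = (-2)·(-2) + (1)·(1) + (2)·(2) + (5)·(5) + (9)·(9) + (11)·(11) = 236.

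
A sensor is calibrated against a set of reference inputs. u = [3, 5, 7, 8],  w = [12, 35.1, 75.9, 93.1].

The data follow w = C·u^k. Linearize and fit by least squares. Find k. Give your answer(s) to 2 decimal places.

k = 2.12

Let Y = ln w. Fitting Y = k·ln u + ln C by least squares:
AᵀA = [[11.9079, 6.7334]; [6.7334, 4]], rhs = [26.3088, 14.9062]ᵀ  (here Σln u = 6.7334, Σ(ln u)² = 11.9079, Σln w = 14.9062, Σln u·ln w = 26.3088).
Solving (det = 2.2928): k = 2.12220, ln C = 0.15414.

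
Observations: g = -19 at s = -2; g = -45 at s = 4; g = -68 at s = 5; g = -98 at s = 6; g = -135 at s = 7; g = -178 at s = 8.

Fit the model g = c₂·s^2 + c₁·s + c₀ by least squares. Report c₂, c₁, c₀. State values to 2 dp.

Normal-equation sums: Σs^2·s^2 = 8690, Σs^2·s = 1252, Σs^2 = 194, Σs·s = 194, Σs = 28, Σ1 = 6.
For Aᵀg: Σs^2·g = -24031, Σs·g = -3439, Σg = -543.
Inverting the 3×3 Gram matrix, [c₂, c₁, c₀]ᵀ = [-14443/4938, 8495/4938, -3257/823]ᵀ.

c₂ = -2.92, c₁ = 1.72, c₀ = -3.96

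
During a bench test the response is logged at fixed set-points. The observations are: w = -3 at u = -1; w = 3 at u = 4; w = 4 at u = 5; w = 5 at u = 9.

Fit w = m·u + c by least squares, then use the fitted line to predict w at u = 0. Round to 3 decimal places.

The normal system MᵀM·[m, c]ᵀ = Mᵀw is [[123, 17]; [17, 4]]·[m, c]ᵀ = [80, 9]ᵀ.
Eliminating c: 4·(row 1) − 17·(row 2) gives 203·m = 4·80 − 17·9 = 167, so m = 167/203.
Then c = (9 − 17·(167/203))/4 = -253/203.
At u = 0: ŵ = (167/203)·(0) + (-253/203)·(1) = -253/203.

ŵ = -1.246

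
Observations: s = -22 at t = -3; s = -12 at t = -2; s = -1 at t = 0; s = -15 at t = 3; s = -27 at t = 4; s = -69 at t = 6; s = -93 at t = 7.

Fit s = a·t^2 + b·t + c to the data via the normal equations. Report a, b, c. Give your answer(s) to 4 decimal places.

a = -2.0844, b = 1.2839, c = -0.2685

The normal system AᵀA·[a, b, c]ᵀ = Aᵀs is [[4131, 615, 123]; [615, 123, 15]; [123, 15, 7]]·[a, b, c]ᵀ = [-7854, -1128, -239]ᵀ.
Inverting the 3×3 Gram matrix, [a, b, c]ᵀ = [-11239/5392, 6923/5392, -181/674]ᵀ.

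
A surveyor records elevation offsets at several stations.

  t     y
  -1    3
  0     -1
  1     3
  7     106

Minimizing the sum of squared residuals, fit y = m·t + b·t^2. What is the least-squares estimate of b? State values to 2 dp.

b = 2.18

Compute the Gram sums: Σt·t = 51, Σt·t^2 = 343, Σt^2·t^2 = 2403.
Right-hand side: Σt·y = 742, Σt^2·y = 5200.
So XᵀX·[m, b]ᵀ = Xᵀy: [[51, 343]; [343, 2403]]·[m, b]ᵀ = [742, 5200]ᵀ.
Eliminating b: 2403·(row 1) − 343·(row 2) gives 4904·m = 2403·742 − 343·5200 = -574, so m = -287/2452.
Then b = (5200 − 343·(-287/2452))/2403 = 5347/2452.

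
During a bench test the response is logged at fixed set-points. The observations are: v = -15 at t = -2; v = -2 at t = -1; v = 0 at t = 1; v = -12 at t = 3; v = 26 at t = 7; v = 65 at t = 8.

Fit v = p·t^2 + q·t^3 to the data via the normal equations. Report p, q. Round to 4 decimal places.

p = -2.7559, q = 0.4709

From the data, Σt^2·t^2 = 6596, Σt^2·t^3 = 49786, Σt^3·t^3 = 380588.
For Aᵀv: Σt^2·v = 5264, Σt^3·v = 41996.
Normal equations: [[6596, 49786]; [49786, 380588]]·[p, q]ᵀ = [5264, 41996]ᵀ.
Eliminating q: 380588·(row 1) − 49786·(row 2) gives 31712652·p = 380588·5264 − 49786·41996 = -87397624, so p = -21849406/7928163.
Then q = (41996 − 49786·(-21849406/7928163))/380588 = 3733028/7928163.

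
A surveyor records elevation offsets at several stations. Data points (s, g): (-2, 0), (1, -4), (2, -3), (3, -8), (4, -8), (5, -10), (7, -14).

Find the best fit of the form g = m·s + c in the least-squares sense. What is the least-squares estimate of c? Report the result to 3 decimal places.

Sums needed: Σs·s = 108, Σs = 20, Σ1 = 7.
And Σs·g = -214, Σg = -47.
AᵀA·[m, c]ᵀ = Aᵀg becomes [[108, 20]; [20, 7]]·[m, c]ᵀ = [-214, -47]ᵀ.
det = 108·7 − 20² = 356.
m = ((-214)·7 − 20·(-47))/356 = -279/178; c = (108·(-47) − 20·(-214))/356 = -199/89.

c = -2.236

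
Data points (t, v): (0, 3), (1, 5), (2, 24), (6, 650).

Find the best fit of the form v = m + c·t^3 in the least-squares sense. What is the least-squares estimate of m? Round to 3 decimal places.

Sums needed: Σ1 = 4, Σt^3 = 225, Σt^3·t^3 = 46721.
Moment sums: Σv = 682, Σt^3·v = 140597.
So AᵀA·[m, c]ᵀ = Aᵀv: [[4, 225]; [225, 46721]]·[m, c]ᵀ = [682, 140597]ᵀ.
Eliminating c: 46721·(row 1) − 225·(row 2) gives 136259·m = 46721·682 − 225·140597 = 229397, so m = 229397/136259.
Then c = (140597 − 225·(229397/136259))/46721 = 408938/136259.

m = 1.684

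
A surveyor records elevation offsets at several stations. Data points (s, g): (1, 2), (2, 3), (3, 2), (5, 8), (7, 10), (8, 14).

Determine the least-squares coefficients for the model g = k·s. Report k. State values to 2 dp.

Sums needed: Σs·s = 152.
And Σs·g = 236.
MᵀM·[k]ᵀ = Mᵀg becomes [[152]]·[k]ᵀ = [236]ᵀ.
k = 236/152 = 1.55263.

k = 1.55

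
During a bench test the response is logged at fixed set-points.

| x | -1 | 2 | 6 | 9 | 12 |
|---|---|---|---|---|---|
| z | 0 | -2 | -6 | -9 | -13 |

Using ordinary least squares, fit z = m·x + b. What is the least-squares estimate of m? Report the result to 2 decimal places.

m = -1.00

Forming AᵀA = [[266, 28]; [28, 5]] and Aᵀz = [-277, -30]ᵀ gives AᵀA·[m, b]ᵀ = Aᵀz.
Δ = 266·5 − 28² = 546.
m = ((-277)·5 − 28·(-30))/546 = -545/546; b = (266·(-30) − 28·(-277))/546 = -16/39.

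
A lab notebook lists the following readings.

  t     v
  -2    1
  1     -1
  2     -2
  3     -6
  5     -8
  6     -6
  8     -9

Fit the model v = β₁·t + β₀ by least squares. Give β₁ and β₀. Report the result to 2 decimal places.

Sums needed: Σt·t = 143, Σt = 23, Σ1 = 7.
For Aᵀv: Σt·v = -173, Σv = -31.
Eliminating β₀: 7·(row 1) − 23·(row 2) gives 472·β₁ = 7·(-173) − 23·(-31) = -498, so β₁ = -249/236.
Then β₀ = ((-31) − 23·(-249/236))/7 = -227/236.

β₁ = -1.06, β₀ = -0.96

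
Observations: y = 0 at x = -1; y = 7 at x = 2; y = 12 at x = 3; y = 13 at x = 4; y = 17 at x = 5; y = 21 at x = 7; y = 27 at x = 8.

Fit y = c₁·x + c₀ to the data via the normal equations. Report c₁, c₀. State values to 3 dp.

With design matrix A, AᵀA = [[168, 28]; [28, 7]] and Aᵀy = [550, 97]ᵀ.
det = 168·7 − 28² = 392.
c₁ = (550·7 − 28·97)/392 = 81/28; c₀ = (168·97 − 28·550)/392 = 16/7.

c₁ = 2.893, c₀ = 2.286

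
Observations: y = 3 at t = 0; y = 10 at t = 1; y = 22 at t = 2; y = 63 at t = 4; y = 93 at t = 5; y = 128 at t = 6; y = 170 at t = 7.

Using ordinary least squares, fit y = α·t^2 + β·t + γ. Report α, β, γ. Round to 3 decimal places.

α = 2.923, β = 3.292, γ = 3.393

Compute the Gram sums: Σt^2·t^2 = 4595, Σt^2·t = 757, Σt^2 = 131, Σt·t = 131, Σt = 25, Σ1 = 7.
Moment sums: Σt^2·y = 16369, Σt·y = 2729, Σy = 489.
Solving the 3×3 system (Gaussian elimination) gives α = 2476/847, β = 507/154, γ = 821/242.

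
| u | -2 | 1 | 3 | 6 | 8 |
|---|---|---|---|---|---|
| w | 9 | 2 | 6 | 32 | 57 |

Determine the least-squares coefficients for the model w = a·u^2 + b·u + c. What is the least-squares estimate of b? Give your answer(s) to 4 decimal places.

b = -1.4420

AᵀA·[a, b, c]ᵀ = Aᵀw reads: 5490·a + 748·b + 114·c = 4892;  748·a + 114·b + 16·c = 650;  114·a + 16·b + 5·c = 106.
Row-reducing yields a = 9086/8675, b = -12509/8675, c = 16778/8675.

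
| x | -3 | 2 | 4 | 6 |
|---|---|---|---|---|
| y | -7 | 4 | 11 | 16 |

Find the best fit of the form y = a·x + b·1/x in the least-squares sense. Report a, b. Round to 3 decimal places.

AᵀA·[a, b]ᵀ = Aᵀy reads: 65·a + 4·b = 169;  4·a + (65/144)·b = 39/4.
Determinant 65·(65/144) − 4² = 1921/144.
a = (169·(65/144) − 4·(39/4))/(1921/144) = 5369/1921; b = (65·(39/4) − 4·169)/(1921/144) = -6084/1921.

a = 2.795, b = -3.167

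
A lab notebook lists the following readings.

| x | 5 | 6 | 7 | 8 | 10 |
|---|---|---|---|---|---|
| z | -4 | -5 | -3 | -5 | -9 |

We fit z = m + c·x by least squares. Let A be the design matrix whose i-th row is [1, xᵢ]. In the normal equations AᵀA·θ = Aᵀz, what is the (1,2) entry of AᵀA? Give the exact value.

Row 1 ↔ basis 1, column 2 ↔ basis x, so (AᵀA)_{1,2} = Σᵢ x = (1)·(5) + (1)·(6) + (1)·(7) + (1)·(8) + (1)·(10) = 36.

36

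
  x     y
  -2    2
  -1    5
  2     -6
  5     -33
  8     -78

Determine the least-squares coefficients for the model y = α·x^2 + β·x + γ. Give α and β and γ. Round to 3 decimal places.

The normal system MᵀM·[α, β, γ]ᵀ = Mᵀy is [[4754, 636, 98]; [636, 98, 12]; [98, 12, 5]]·[α, β, γ]ᵀ = [-5828, -810, -110]ᵀ.
Solving the 3×3 system (Gaussian elimination) gives α = -4898/4919, β = -10443/4919, γ = 12846/4919.

α = -0.996, β = -2.123, γ = 2.612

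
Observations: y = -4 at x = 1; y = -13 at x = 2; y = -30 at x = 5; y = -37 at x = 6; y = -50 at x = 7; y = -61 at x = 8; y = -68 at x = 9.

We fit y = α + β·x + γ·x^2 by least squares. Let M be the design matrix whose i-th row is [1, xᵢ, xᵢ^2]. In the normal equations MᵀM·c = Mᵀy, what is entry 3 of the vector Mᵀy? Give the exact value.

Entry 3 ↔ basis x^2, so (Mᵀy)_{3} = Σᵢ (x^2)·yᵢ = (1)·(-4) + (4)·(-13) + (25)·(-30) + (36)·(-37) + (49)·(-50) + (64)·(-61) + (81)·(-68) = -14000.

-14000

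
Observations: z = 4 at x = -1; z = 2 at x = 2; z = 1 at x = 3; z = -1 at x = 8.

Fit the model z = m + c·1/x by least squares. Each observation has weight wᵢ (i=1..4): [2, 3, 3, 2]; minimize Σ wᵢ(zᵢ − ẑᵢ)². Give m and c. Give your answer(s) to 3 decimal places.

With design matrix A, AᵀWA = [[10, 3/4]; [3/4, 299/96]] and AᵀWz = [15, -17/4]ᵀ.
det = 10·(299/96) − (3/4)² = 367/12.
m = (15·(299/96) − (3/4)·(-17/4))/(367/12) = 4791/2936; c = (10·(-17/4) − (3/4)·15)/(367/12) = -645/367.

m = 1.632, c = -1.757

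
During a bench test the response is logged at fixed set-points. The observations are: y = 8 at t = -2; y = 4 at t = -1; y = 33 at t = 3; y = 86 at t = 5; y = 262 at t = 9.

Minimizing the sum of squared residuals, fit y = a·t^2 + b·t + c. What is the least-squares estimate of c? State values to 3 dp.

c = 1.047

Compute the Gram sums: Σt^2·t^2 = 7284, Σt^2·t = 872, Σt^2 = 120, Σt·t = 120, Σt = 14, Σ1 = 5.
For Mᵀy: Σt^2·y = 23705, Σt·y = 2867, Σy = 393.
MᵀM·[a, b, c]ᵀ = Mᵀy becomes [[7284, 872, 120]; [872, 120, 14]; [120, 14, 5]]·[a, b, c]ᵀ = [23705, 2867, 393]ᵀ.
Solving the 3×3 system (Gaussian elimination) gives a = 8321/2764, b = 5233/2764, c = 1447/1382.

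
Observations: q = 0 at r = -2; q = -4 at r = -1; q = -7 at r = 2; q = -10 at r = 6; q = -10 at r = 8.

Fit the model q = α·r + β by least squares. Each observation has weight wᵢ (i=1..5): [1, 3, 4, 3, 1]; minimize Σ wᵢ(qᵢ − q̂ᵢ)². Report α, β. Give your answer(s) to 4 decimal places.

XᵀWX·[α, β]ᵀ = XᵀWq reads: 195·α + 29·β = -304;  29·α + 12·β = -80.
(Σwᵢ·r·r = 195, Σwᵢ·r = 29, Σwᵢ·1 = 12, Σwᵢ·r·q = -304, Σwᵢ·q = -80.)
det = 195·12 − 29² = 1499.
α = ((-304)·12 − 29·(-80))/1499 = -1328/1499; β = (195·(-80) − 29·(-304))/1499 = -6784/1499.

α = -0.8859, β = -4.5257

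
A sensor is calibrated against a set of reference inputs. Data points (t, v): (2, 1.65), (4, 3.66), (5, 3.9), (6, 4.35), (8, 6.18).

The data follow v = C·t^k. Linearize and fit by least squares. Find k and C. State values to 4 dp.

k = 0.9161, C = 0.9093

With ln vᵢ as the transformed response and ln tᵢ as the regressor:
Σln t = 7.5601, Σ(ln t)² = 12.5270, Σln v = 6.4507, Σln t·ln v = 10.7577.
Equations: 12.5270·k + 7.5601·ln C = 10.7577;  7.5601·k + 5·ln C = 6.4507.
Solving (det = 5.4804): k = 0.91612, ln C = -0.09505, so C = exp(-0.09505) = 0.90933.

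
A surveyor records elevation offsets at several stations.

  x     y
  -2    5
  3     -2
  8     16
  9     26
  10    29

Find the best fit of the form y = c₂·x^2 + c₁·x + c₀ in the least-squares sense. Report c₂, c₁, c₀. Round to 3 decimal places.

Compute the Gram sums: Σx^2·x^2 = 20754, Σx^2·x = 2260, Σx^2 = 258, Σx·x = 258, Σx = 28, Σ1 = 5.
Moment sums: Σx^2·y = 6032, Σx·y = 636, Σy = 74.
MᵀM·[c₂, c₁, c₀]ᵀ = Mᵀy becomes [[20754, 2260, 258]; [2260, 258, 28]; [258, 28, 5]]·[c₂, c₁, c₀]ᵀ = [6032, 636, 74]ᵀ.
Row-reducing yields c₂ = 54210/110623, c₁ = -194446/110623, c₀ = -71118/110623.

c₂ = 0.490, c₁ = -1.758, c₀ = -0.643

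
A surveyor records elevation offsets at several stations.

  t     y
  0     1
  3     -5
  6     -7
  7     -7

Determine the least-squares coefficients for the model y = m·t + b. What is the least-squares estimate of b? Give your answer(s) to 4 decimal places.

b = 0.0333

The normal equations are: 94·m + 16·b = -106;  16·m + 4·b = -18.
(Σt·t = 94, Σt = 16, Σ1 = 4, Σt·y = -106, Σy = -18.)
det = 94·4 − 16² = 120.
m = ((-106)·4 − 16·(-18))/120 = -17/15; b = (94·(-18) − 16·(-106))/120 = 1/30.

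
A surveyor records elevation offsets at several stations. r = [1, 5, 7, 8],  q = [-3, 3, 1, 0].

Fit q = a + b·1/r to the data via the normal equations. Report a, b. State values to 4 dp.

Setting ∂/∂a … = 0 gives: 4·a + (411/280)·b = 1;  (411/280)·a + (84361/78400)·b = -79/35.
(Σ1 = 4, Σ1/r = 411/280, Σ1/r·1/r = 84361/78400, Σq = 1, Σ1/r·q = -79/35.)
Eliminating b: (84361/78400)·(row 1) − (411/280)·(row 2) gives (168523/78400)·a = (84361/78400)·1 − (411/280)·(-79/35) = 49159/11200, so a = 344113/168523.
Then b = ((-79/35) − (411/280)·(344113/168523))/(84361/78400) = -822920/168523.

a = 2.0419, b = -4.8831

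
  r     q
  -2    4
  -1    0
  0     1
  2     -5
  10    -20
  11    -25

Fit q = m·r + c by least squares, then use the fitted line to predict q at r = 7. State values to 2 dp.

q̂ = -15.20

Normal-equation sums: Σr·r = 230, Σr = 20, Σ1 = 6.
Right-hand side: Σr·q = -493, Σq = -45.
So XᵀX·[m, c]ᵀ = Xᵀq: [[230, 20]; [20, 6]]·[m, c]ᵀ = [-493, -45]ᵀ.
Eliminating c: 6·(row 1) − 20·(row 2) gives 980·m = 6·(-493) − 20·(-45) = -2058, so m = -21/10.
Then c = ((-45) − 20·(-21/10))/6 = -1/2.
At r = 7: q̂ = (-21/10)·(7) + (-1/2)·(1) = -76/5.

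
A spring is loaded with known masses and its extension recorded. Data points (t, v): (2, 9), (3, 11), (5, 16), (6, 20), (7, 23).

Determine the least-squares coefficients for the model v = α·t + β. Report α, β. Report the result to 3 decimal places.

Sums needed: Σt·t = 123, Σt = 23, Σ1 = 5.
Moment sums: Σt·v = 412, Σv = 79.
Eliminating β: 5·(row 1) − 23·(row 2) gives 86·α = 5·412 − 23·79 = 243, so α = 243/86.
Then β = (79 − 23·(243/86))/5 = 241/86.

α = 2.826, β = 2.802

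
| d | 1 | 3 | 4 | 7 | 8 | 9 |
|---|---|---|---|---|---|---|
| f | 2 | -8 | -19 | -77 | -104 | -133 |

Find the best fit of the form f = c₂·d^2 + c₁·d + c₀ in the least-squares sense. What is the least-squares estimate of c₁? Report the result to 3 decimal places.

c₁ = 2.424

Forming AᵀA = [[13396, 1676, 220]; [1676, 220, 32]; [220, 32, 6]] and Aᵀf = [-21576, -2666, -339]ᵀ gives AᵀA·[c₂, c₁, c₀]ᵀ = Aᵀf.
Row-reducing yields c₂ = -1867/960, c₁ = 2327/960, c₀ = 301/160.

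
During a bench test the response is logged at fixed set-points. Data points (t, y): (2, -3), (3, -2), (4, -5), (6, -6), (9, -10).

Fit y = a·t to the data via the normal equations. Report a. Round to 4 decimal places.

Compute the Gram sums: Σt·t = 146.
Moment sums: Σt·y = -158.
So XᵀX·[a]ᵀ = Xᵀy: [[146]]·[a]ᵀ = [-158]ᵀ.
Hence a = -158 / 146 ≈ -1.08219.

a = -1.0822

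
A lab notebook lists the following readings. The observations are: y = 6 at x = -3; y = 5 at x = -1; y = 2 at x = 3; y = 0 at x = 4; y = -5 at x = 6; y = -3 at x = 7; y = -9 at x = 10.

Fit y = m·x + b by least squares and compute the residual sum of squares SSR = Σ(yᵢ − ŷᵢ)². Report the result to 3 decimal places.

SSR = 11.708

With design matrix M, MᵀM = [[220, 26]; [26, 7]] and Mᵀy = [-158, -4]ᵀ.
det = 220·7 − 26² = 864.
m = ((-158)·7 − 26·(-4))/864 = -167/144; b = (220·(-4) − 26·(-158))/864 = 269/72.
Residuals: -175/144, 5/48, 251/144, 65/72, -16/9, 199/144, -41/36; SSR = 281/24.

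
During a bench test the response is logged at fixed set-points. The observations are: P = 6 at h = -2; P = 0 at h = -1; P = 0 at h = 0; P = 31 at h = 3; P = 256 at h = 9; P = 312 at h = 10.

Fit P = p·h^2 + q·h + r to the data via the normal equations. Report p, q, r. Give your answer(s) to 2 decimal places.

From the data, Σh^2·h^2 = 16659, Σh^2·h = 1747, Σh^2 = 195, Σh·h = 195, Σh = 19, Σ1 = 6.
For AᵀP: Σh^2·P = 52239, Σh·P = 5505, ΣP = 605.
AᵀA·[p, q, r]ᵀ = AᵀP becomes [[16659, 1747, 195]; [1747, 195, 19]; [195, 19, 6]]·[p, q, r]ᵀ = [52239, 5505, 605]ᵀ.
Inverting the 3×3 Gram matrix, [p, q, r]ᵀ = [1015303/347736, 250427/115912, -39128/43467]ᵀ.

p = 2.92, q = 2.16, r = -0.90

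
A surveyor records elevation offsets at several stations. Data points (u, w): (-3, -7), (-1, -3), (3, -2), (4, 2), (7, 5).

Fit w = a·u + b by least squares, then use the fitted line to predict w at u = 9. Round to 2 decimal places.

ŵ = 6.77

Setting ∂/∂a … = 0 gives: 84·a + 10·b = 61;  10·a + 5·b = -5.
(Σu·u = 84, Σu = 10, Σ1 = 5, Σu·w = 61, Σw = -5.)
Determinant 84·5 − 10² = 320.
a = (61·5 − 10·(-5))/320 = 71/64; b = (84·(-5) − 10·61)/320 = -103/32.
At u = 9: ŵ = (71/64)·(9) + (-103/32)·(1) = 433/64.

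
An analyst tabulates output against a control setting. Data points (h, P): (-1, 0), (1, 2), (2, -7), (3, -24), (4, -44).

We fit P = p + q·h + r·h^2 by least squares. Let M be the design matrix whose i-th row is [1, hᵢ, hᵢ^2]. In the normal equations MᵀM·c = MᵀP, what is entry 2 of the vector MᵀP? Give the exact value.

-260

Entry 2 ↔ basis h, so (MᵀP)_{2} = Σᵢ (h)·Pᵢ = (-1)·(0) + (1)·(2) + (2)·(-7) + (3)·(-24) + (4)·(-44) = -260.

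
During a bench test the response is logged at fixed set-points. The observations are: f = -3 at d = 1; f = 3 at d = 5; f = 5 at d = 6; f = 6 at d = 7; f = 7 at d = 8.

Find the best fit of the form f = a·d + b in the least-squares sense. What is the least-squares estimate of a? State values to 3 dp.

a = 1.466

Compute the Gram sums: Σd·d = 175, Σd = 27, Σ1 = 5.
Moment sums: Σd·f = 140, Σf = 18.
Normal equations: [[175, 27]; [27, 5]]·[a, b]ᵀ = [140, 18]ᵀ.
Eliminating b: 5·(row 1) − 27·(row 2) gives 146·a = 5·140 − 27·18 = 214, so a = 107/73.
Then b = (18 − 27·(107/73))/5 = -315/73.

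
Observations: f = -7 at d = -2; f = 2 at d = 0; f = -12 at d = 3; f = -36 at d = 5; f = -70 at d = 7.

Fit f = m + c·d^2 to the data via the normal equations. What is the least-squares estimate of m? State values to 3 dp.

AᵀA·[m, c]ᵀ = Aᵀf reads: 5·m + 87·c = -123;  87·m + 3123·c = -4466.
det = 5·3123 − 87² = 8046.
m = ((-123)·3123 − 87·(-4466))/8046 = 1471/2682; c = (5·(-4466) − 87·(-123))/8046 = -11629/8046.

m = 0.548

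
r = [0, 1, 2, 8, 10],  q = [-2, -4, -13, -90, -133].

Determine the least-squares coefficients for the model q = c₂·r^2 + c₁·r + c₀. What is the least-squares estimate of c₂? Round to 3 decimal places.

c₂ = -1.006

Compute the Gram sums: Σr^2·r^2 = 14113, Σr^2·r = 1521, Σr^2 = 169, Σr·r = 169, Σr = 21, Σ1 = 5.
And Σr^2·q = -19116, Σr·q = -2080, Σq = -242.
So MᵀM·[c₂, c₁, c₀]ᵀ = Mᵀq: [[14113, 1521, 169]; [1521, 169, 21]; [169, 21, 5]]·[c₂, c₁, c₀]ᵀ = [-19116, -2080, -242]ᵀ.
Inverting the 3×3 Gram matrix, [c₂, c₁, c₀]ᵀ = [-13043/12962, -39677/12962, -9932/6481]ᵀ.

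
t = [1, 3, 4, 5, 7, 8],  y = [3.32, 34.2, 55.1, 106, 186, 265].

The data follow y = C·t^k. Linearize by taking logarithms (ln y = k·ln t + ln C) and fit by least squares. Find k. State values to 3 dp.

k = 2.095

Taking logs, ln y = k·ln t + ln C, so regress ln y on ln t.
Σln t = 8.1197, Σ(ln t)² = 13.8297, Σln y = 24.2103, Σln t·ln y = 38.7155.
Equations: 13.8297·k + 8.1197·ln C = 38.7155;  8.1197·k + 6·ln C = 24.2103.
Solving (det = 17.0487): k = 2.09476, ln C = 1.20024.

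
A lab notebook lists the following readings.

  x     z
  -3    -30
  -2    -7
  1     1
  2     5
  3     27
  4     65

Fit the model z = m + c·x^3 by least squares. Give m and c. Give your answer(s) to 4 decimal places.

m = -1.0068, c = 1.0314

AᵀA·[m, c]ᵀ = Aᵀz reads: 6·m + 65·c = 61;  65·m + 5683·c = 5796.
(Σ1 = 6, Σx^3 = 65, Σx^3·x^3 = 5683, Σz = 61, Σx^3·z = 5796.)
Determinant 6·5683 − 65² = 29873.
m = (61·5683 − 65·5796)/29873 = -30077/29873; c = (6·5796 − 65·61)/29873 = 30811/29873.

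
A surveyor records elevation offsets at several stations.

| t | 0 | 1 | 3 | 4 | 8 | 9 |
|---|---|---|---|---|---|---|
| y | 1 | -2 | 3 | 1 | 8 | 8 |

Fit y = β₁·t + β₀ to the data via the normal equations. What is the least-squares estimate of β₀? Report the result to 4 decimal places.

Compute the Gram sums: Σt·t = 171, Σt = 25, Σ1 = 6.
Moment sums: Σt·y = 147, Σy = 19.
Normal equations: [[171, 25]; [25, 6]]·[β₁, β₀]ᵀ = [147, 19]ᵀ.
det = 171·6 − 25² = 401.
β₁ = (147·6 − 25·19)/401 = 407/401; β₀ = (171·19 − 25·147)/401 = -426/401.

β₀ = -1.0623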